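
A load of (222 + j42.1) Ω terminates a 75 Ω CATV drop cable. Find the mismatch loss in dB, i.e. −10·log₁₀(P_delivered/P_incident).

mismatch loss ≈ 1.31 dB

Γ = (147 + j42.1)/(297 + j42.1), |Γ| = 0.51
|Γ|² = 0.26, so P_del/P_inc = 1 − |Γ|² = 0.74
ML = −10·log₁₀(1 − |Γ|²)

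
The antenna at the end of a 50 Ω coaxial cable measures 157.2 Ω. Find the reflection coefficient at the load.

Γ = 0.517

Γ = (Z_L − Z_0)/(Z_L + Z_0) = (157.2 − 50)/(157.2 + 50) = 107.2/207.2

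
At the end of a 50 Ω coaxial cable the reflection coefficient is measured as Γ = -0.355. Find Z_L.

Z_L ≈ 23.8 Ω

Z_L = Z_0·(1 + Γ)/(1 − Γ) = 50·(0.645)/(1.35)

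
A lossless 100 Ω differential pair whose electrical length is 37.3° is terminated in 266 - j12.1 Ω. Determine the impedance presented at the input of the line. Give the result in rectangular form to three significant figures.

tan(βl) = tan(37.3°) = 0.762
Z_in = Z_0·(Z_L + jZ_0·tanβl)/(Z_0 + jZ_L·tanβl)
     = 100·(266 + j64.1)/(109 + j203)

Z_in ≈ 79.3 − j88.5 Ω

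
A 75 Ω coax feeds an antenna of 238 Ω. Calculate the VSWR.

VSWR ≈ 3.17

Γ = (238 − 75)/(238 + 75) = 0.521
VSWR = (1 + 0.521)/(1 − 0.521)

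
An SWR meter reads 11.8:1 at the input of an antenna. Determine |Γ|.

|Γ| ≈ 0.844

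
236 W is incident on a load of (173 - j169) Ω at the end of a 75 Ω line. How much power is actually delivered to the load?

P_delivered ≈ 136 W

|Γ| = |(98 − j169)/(248 − j169)| = 0.651
|Γ|² = 0.424
P_refl = |Γ|²·P_inc = 100 W, P_del = (1 − |Γ|²)·P_inc = 136 W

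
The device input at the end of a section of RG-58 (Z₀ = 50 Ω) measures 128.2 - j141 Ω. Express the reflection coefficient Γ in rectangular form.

Γ = (Z_L − Z_0)/(Z_L + Z_0) = (78.2 − j141)/(178.2 − j141)

Γ ≈ 0.655 − j0.273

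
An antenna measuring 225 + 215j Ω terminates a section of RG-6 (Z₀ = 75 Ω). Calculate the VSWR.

VSWR ≈ 5.9

Γ = (Z_L − Z_0)/(Z_L + Z_0) = (150 + j215)/(300 + j215)
|Γ| = 262/369 = 0.71
VSWR = (1 + |Γ|)/(1 − |Γ|) = 1.71/0.29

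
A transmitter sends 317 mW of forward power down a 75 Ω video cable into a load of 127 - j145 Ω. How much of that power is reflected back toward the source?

P_reflected ≈ 122 mW

|Γ| = |(52 − j145)/(202 − j145)| = 0.62
|Γ|² = 0.384
P_refl = |Γ|²·P_inc = 122 mW, P_del = (1 − |Γ|²)·P_inc = 195 mW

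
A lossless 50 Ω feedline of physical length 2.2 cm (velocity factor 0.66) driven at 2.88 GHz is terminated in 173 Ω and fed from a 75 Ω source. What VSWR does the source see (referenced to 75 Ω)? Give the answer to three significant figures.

VSWR ≈ 4.69

λ = v/f = 0.66·c / 2.88 GHz = 0.0688 m
βl = 2π·l/λ = 2π × 0.32 = 115°
tan(βl) = -2.13
Z_in = Z_0·(Z_L + jZ_0·tanβl)/(Z_0 + jZ_L·tanβl) = 17.3 + j21.2 Ω
Γ_s = (Z_in − Z_s)/(Z_in + Z_s) = (-57.7 + j21.2)/(92.3 + j21.2), |Γ_s| = 0.649
VSWR = (1 + |Γ_s|)/(1 − |Γ_s|)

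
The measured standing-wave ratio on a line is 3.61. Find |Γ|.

|Γ| = (S − 1)/(S + 1) = (3.61 − 1)/(3.61 + 1) = 2.61/4.61

|Γ| ≈ 0.566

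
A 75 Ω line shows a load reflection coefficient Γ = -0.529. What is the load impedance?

Z_L = Z_0·(1 + Γ)/(1 − Γ) = 75·(0.471)/(1.53)

Z_L ≈ 23.1 Ω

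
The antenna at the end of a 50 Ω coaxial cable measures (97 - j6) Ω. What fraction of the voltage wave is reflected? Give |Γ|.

|Γ| ≈ 0.322

Γ = (Z_L − Z_0)/(Z_L + Z_0) = (47 − j6)/(147 − j6)
|Γ| = 47.4/147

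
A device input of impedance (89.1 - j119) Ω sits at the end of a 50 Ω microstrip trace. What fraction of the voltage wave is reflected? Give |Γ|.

Γ = (Z_L − Z_0)/(Z_L + Z_0) = (39.1 − j119)/(139.1 − j119)
|Γ| = 125/183

|Γ| ≈ 0.684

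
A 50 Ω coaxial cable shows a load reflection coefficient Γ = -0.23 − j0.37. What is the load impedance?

Z_L = Z_0·(1 + Γ)/(1 − Γ) = 50·(0.77 − j0.37)/(1.23 + j0.37)

Z_L ≈ 24.6 − j22.4 Ω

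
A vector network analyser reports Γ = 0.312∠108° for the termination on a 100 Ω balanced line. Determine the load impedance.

Z_L = Z_0·(1 + Γ)/(1 − Γ) = 100·(0.904 + j0.297)/(1.1 − j0.297)

Z_L ≈ 70 + j46 Ω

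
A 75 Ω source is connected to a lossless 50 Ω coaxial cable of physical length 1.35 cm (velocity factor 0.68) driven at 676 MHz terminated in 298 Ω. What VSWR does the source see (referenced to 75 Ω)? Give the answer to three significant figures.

λ = v/f = 0.68·c / 676 MHz = 0.302 m
βl = 2π·l/λ = 2π × 0.0447 = 16.1°
tan(βl) = 0.289
Z_in = Z_0·(Z_L + jZ_0·tanβl)/(Z_0 + jZ_L·tanβl) = 81.5 − j126 Ω
Γ_s = (Z_in − Z_s)/(Z_in + Z_s) = (6.5 − j126)/(157 − j126), |Γ_s| = 0.627
VSWR = (1 + |Γ_s|)/(1 − |Γ_s|)

VSWR ≈ 4.37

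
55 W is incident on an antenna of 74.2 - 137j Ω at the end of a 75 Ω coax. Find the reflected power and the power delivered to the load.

P_reflected ≈ 25.2 W; P_delivered ≈ 29.8 W

|Γ| = |(-0.8 − j137)/(149.2 − j137)| = 0.676
|Γ|² = 0.457
P_refl = |Γ|²·P_inc = 25.2 W, P_del = (1 − |Γ|²)·P_inc = 29.8 W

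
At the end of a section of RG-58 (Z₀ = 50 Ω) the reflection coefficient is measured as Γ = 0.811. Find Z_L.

Z_L = Z_0·(1 + Γ)/(1 − Γ) = 50·(1.81)/(0.189)

Z_L ≈ 479 Ω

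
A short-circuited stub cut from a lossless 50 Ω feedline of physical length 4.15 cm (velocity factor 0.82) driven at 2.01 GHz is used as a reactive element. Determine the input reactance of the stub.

λ = v/f = 0.82·c / 2.01 GHz = 0.122 m
βl = 2π·l/λ = 2π × 0.339 = 122°
tan(βl) = -1.6
For a short-circuited stub, Z_in = jZ_0·tan(βl)

X_in ≈ -79.8 Ω (capacitive)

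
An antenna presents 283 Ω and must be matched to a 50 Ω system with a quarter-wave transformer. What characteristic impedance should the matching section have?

Z_qwt = √(Z_0·R_L) = √(50 × 283) = √14150

Z_qwt ≈ 119 Ω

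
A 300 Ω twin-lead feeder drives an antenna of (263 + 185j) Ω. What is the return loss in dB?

RL ≈ 9.94 dB

Γ = (-37 + j185)/(563 + j185), |Γ| = 0.318
RL = −20·log₁₀|Γ| = −20·log₁₀(0.318)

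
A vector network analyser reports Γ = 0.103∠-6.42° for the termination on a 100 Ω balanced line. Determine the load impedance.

Z_L ≈ 123 − j2.86 Ω

Z_L = Z_0·(1 + Γ)/(1 − Γ) = 100·(1.1 − j0.0115)/(0.898 + j0.0115)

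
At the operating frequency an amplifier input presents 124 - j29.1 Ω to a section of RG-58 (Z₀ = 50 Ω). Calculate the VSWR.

VSWR ≈ 2.64

Γ = (Z_L − Z_0)/(Z_L + Z_0) = (74 − j29.1)/(174 − j29.1)
|Γ| = 79.5/176 = 0.451
VSWR = (1 + |Γ|)/(1 − |Γ|) = 1.45/0.549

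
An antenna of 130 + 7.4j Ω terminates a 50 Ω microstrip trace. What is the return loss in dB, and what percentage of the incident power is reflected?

RL ≈ 7.01 dB; 19.9% of incident power reflected

Γ = (80 + j7.4)/(180 + j7.4), |Γ| = 0.446
RL = −20·log₁₀(0.446) = 7.01 dB
P_refl/P_inc = |Γ|² = 0.199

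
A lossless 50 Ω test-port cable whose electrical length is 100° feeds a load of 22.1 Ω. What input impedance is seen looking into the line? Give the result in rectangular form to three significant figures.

tan(βl) = tan(100°) = -5.67
Z_in = Z_0·(Z_L + jZ_0·tanβl)/(Z_0 + jZ_L·tanβl)
     = 50·(22.1 − j284)/(50 − j125)

Z_in ≈ 101 − j31.3 Ω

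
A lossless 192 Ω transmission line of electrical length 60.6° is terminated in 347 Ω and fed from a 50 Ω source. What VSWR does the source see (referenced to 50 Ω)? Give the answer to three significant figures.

tan(βl) = 1.77
Z_in = Z_0·(Z_L + jZ_0·tanβl)/(Z_0 + jZ_L·tanβl) = 128 − j68.4 Ω
Γ_s = (Z_in − Z_s)/(Z_in + Z_s) = (77.6 − j68.4)/(178 − j68.4), |Γ_s| = 0.544
VSWR = (1 + |Γ_s|)/(1 − |Γ_s|)

VSWR ≈ 3.38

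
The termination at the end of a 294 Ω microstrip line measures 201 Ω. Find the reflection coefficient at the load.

Γ = -0.188

Γ = (Z_L − Z_0)/(Z_L + Z_0) = (201 − 294)/(201 + 294) = -93/495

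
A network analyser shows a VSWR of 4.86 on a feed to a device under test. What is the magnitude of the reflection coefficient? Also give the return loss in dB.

|Γ| ≈ 0.659; return loss ≈ 3.63 dB

|Γ| = (S − 1)/(S + 1) = (4.86 − 1)/(4.86 + 1) = 3.86/5.86
RL = −20·log₁₀|Γ| = −20·log₁₀(0.659)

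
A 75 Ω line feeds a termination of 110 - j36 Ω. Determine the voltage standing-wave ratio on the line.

VSWR ≈ 1.73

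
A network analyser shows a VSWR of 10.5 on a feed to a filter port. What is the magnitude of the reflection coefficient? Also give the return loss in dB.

|Γ| = (S − 1)/(S + 1) = (10.5 − 1)/(10.5 + 1) = 9.5/11.5
RL = −20·log₁₀|Γ| = −20·log₁₀(0.826)

|Γ| ≈ 0.826; return loss ≈ 1.66 dB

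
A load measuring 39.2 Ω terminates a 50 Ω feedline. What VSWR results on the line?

Γ = (39.2 − 50)/(39.2 + 50) = -0.121
VSWR = (1 + 0.121)/(1 − 0.121)

VSWR ≈ 1.28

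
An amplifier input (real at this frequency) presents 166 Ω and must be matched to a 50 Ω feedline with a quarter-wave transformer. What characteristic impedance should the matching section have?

Z_qwt ≈ 91.1 Ω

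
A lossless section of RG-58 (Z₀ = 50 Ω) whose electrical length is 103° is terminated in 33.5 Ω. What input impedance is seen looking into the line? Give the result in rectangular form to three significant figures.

Z_in ≈ 70.3 − j12.7 Ω

tan(βl) = tan(103°) = -4.33
Z_in = Z_0·(Z_L + jZ_0·tanβl)/(Z_0 + jZ_L·tanβl)
     = 50·(33.5 − j217)/(50 − j145)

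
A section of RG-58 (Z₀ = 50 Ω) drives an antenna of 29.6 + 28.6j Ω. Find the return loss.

RL ≈ 7.63 dB

Γ = (-20.4 + j28.6)/(79.6 + j28.6), |Γ| = 0.415
RL = −20·log₁₀|Γ| = −20·log₁₀(0.415)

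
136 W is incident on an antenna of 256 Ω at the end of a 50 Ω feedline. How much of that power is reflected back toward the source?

Γ = (256 − 50)/(256 + 50) = 0.673
|Γ|² = 0.453
P_refl = |Γ|²·P_inc = 61.6 W, P_del = (1 − |Γ|²)·P_inc = 74.4 W

P_reflected ≈ 61.6 W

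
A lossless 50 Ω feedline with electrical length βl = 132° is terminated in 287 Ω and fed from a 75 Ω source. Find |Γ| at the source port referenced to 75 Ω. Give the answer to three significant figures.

tan(βl) = -1.11
Z_in = Z_0·(Z_L + jZ_0·tanβl)/(Z_0 + jZ_L·tanβl) = 15.4 + j42.6 Ω
Γ_s = (Z_in − Z_s)/(Z_in + Z_s) = (-59.6 + j42.6)/(90.4 + j42.6), |Γ_s| = 0.733

|Γ| ≈ 0.733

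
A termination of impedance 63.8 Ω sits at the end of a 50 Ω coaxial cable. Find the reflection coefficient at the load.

Γ = 0.121

Γ = (Z_L − Z_0)/(Z_L + Z_0) = (63.8 − 50)/(63.8 + 50) = 13.8/113.8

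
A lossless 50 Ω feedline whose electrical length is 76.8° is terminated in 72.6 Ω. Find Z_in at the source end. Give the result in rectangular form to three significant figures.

Z_in ≈ 35.4 − j6.01 Ω

tan(βl) = tan(76.8°) = 4.26
Z_in = Z_0·(Z_L + jZ_0·tanβl)/(Z_0 + jZ_L·tanβl)
     = 50·(72.6 + j213)/(50 + j310)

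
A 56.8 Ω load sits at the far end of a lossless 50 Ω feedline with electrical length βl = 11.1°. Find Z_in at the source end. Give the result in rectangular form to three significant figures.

tan(βl) = tan(11.1°) = 0.196
Z_in = Z_0·(Z_L + jZ_0·tanβl)/(Z_0 + jZ_L·tanβl)
     = 50·(56.8 + j9.81)/(50 + j11.1)

Z_in ≈ 56.2 − j2.71 Ω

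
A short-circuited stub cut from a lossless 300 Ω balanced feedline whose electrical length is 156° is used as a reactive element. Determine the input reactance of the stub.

tan(βl) = -0.445
For a short-circuited stub, Z_in = jZ_0·tan(βl)

X_in ≈ -134 Ω (capacitive)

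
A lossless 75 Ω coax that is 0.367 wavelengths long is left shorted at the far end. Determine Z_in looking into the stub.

Z_in ≈ −j82.9 Ω

βl = 2π × 0.367 = 132°
tan(βl) = -1.11
For a shorted stub, Z_in = jZ_0·tan(βl)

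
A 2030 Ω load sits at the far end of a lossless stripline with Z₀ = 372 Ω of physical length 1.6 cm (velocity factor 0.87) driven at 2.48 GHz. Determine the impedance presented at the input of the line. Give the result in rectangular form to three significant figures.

λ = v/f = 0.87·c / 2.48 GHz = 0.105 m
βl = 2π·l/λ = 2π × 0.152 = 54.7°
tan(βl) = tan(54.7°) = 1.41
Z_in = Z_0·(Z_L + jZ_0·tanβl)/(Z_0 + jZ_L·tanβl)
     = 372·(2030 + j526)/(372 + j2870)

Z_in ≈ 101 − j250 Ω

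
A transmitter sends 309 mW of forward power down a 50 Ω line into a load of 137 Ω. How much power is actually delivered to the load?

Γ = (137 − 50)/(137 + 50) = 0.465
|Γ|² = 0.216
P_refl = |Γ|²·P_inc = 66.9 mW, P_del = (1 − |Γ|²)·P_inc = 242 mW

P_delivered ≈ 242 mW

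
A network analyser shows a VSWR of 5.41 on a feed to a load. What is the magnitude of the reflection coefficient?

|Γ| ≈ 0.688

|Γ| = (S − 1)/(S + 1) = (5.41 − 1)/(5.41 + 1) = 4.41/6.41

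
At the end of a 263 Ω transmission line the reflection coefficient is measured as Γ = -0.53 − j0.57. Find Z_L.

Z_L = Z_0·(1 + Γ)/(1 − Γ) = 263·(0.47 − j0.57)/(1.53 + j0.57)

Z_L ≈ 38.9 − j112 Ω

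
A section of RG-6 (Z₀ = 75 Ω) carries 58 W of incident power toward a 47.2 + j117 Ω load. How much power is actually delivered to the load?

|Γ| = |(-27.8 + j117)/(122.2 + j117)| = 0.711
|Γ|² = 0.505
P_refl = |Γ|²·P_inc = 29.3 W, P_del = (1 − |Γ|²)·P_inc = 28.7 W

P_delivered ≈ 28.7 W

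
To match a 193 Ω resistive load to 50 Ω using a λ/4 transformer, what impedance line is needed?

Z_qwt ≈ 98.2 Ω

Z_qwt = √(Z_0·R_L) = √(50 × 193) = √9650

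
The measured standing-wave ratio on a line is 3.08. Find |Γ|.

|Γ| = (S − 1)/(S + 1) = (3.08 − 1)/(3.08 + 1) = 2.08/4.08

|Γ| ≈ 0.51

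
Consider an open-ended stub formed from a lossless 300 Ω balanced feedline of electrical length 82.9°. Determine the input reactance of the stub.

tan(βl) = 8.03
For an open-ended stub, Z_in = −jZ_0·cot(βl) = −jZ_0/tan(βl)

X_in ≈ -37.4 Ω (capacitive)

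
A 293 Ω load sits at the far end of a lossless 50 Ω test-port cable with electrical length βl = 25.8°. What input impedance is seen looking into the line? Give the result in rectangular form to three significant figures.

tan(βl) = tan(25.8°) = 0.483
Z_in = Z_0·(Z_L + jZ_0·tanβl)/(Z_0 + jZ_L·tanβl)
     = 50·(293 + j24.2)/(50 + j142)

Z_in ≈ 40.1 − j89.3 Ω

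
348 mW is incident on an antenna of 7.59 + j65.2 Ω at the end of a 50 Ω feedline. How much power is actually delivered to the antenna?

P_delivered ≈ 69.8 mW

|Γ| = |(-42.41 + j65.2)/(57.59 + j65.2)| = 0.894
|Γ|² = 0.799
P_refl = |Γ|²·P_inc = 278 mW, P_del = (1 − |Γ|²)·P_inc = 69.8 mW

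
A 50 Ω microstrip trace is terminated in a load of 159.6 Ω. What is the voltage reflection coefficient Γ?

Γ = (Z_L − Z_0)/(Z_L + Z_0) = (159.6 − 50)/(159.6 + 50) = 109.6/209.6

Γ = 0.523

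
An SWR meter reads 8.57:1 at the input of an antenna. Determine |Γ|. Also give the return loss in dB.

|Γ| = (S − 1)/(S + 1) = (8.57 − 1)/(8.57 + 1) = 7.57/9.57
RL = −20·log₁₀|Γ| = −20·log₁₀(0.791)

|Γ| ≈ 0.791; return loss ≈ 2.04 dB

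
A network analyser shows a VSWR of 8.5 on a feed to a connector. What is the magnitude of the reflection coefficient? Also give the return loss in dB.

|Γ| = (S − 1)/(S + 1) = (8.5 − 1)/(8.5 + 1) = 7.5/9.5
RL = −20·log₁₀|Γ| = −20·log₁₀(0.789)

|Γ| ≈ 0.789; return loss ≈ 2.05 dB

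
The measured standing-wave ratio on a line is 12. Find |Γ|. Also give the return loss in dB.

|Γ| ≈ 0.846; return loss ≈ 1.45 dB

|Γ| = (S − 1)/(S + 1) = (12 − 1)/(12 + 1) = 11/13
RL = −20·log₁₀|Γ| = −20·log₁₀(0.846)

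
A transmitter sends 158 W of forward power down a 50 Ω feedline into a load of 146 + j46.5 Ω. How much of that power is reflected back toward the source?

P_reflected ≈ 44.3 W

|Γ| = |(96 + j46.5)/(196 + j46.5)| = 0.53
|Γ|² = 0.28
P_refl = |Γ|²·P_inc = 44.3 W, P_del = (1 − |Γ|²)·P_inc = 114 W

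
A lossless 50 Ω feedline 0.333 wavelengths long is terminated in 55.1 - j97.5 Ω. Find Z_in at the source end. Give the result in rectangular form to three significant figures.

Z_in ≈ 23.6 + j58.2 Ω

βl = 2π × 0.333 = 120°
tan(βl) = tan(120°) = -1.74
Z_in = Z_0·(Z_L + jZ_0·tanβl)/(Z_0 + jZ_L·tanβl)
     = 50·(55.1 − j185)/(-120 − j95.9)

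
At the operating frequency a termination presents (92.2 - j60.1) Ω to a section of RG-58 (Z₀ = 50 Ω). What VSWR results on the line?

Γ = (Z_L − Z_0)/(Z_L + Z_0) = (42.2 − j60.1)/(142.2 − j60.1)
|Γ| = 73.4/154 = 0.476
VSWR = (1 + |Γ|)/(1 − |Γ|) = 1.48/0.524

VSWR ≈ 2.81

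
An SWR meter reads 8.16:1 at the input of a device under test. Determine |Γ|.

|Γ| = (S − 1)/(S + 1) = (8.16 − 1)/(8.16 + 1) = 7.16/9.16

|Γ| ≈ 0.782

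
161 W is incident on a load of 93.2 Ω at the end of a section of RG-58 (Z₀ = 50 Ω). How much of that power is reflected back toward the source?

P_reflected ≈ 14.7 W

Γ = (93.2 − 50)/(93.2 + 50) = 0.302
|Γ|² = 0.091
P_refl = |Γ|²·P_inc = 14.7 W, P_del = (1 − |Γ|²)·P_inc = 146 W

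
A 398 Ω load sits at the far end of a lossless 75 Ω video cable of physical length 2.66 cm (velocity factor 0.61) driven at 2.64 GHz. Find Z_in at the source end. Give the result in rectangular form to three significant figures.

λ = v/f = 0.61·c / 2.64 GHz = 0.0693 m
βl = 2π·l/λ = 2π × 0.384 = 138°
tan(βl) = tan(138°) = -0.896
Z_in = Z_0·(Z_L + jZ_0·tanβl)/(Z_0 + jZ_L·tanβl)
     = 75·(398 − j67.2)/(75 − j357)

Z_in ≈ 30.4 + j77.3 Ω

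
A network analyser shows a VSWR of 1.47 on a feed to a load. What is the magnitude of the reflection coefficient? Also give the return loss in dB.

|Γ| = (S − 1)/(S + 1) = (1.47 − 1)/(1.47 + 1) = 0.47/2.47
RL = −20·log₁₀|Γ| = −20·log₁₀(0.19)

|Γ| ≈ 0.19; return loss ≈ 14.4 dB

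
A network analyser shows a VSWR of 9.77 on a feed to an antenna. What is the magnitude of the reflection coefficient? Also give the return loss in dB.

|Γ| ≈ 0.814; return loss ≈ 1.78 dB

|Γ| = (S − 1)/(S + 1) = (9.77 − 1)/(9.77 + 1) = 8.77/10.8
RL = −20·log₁₀|Γ| = −20·log₁₀(0.814)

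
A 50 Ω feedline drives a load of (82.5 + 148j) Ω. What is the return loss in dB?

Γ = (32.5 + j148)/(132.5 + j148), |Γ| = 0.763
RL = −20·log₁₀|Γ| = −20·log₁₀(0.763)

RL ≈ 2.35 dB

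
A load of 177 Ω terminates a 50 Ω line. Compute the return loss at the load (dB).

RL ≈ 5.04 dB

Γ = (177 − 50)/(177 + 50) = 0.559
RL = −20·log₁₀|Γ| = −20·log₁₀(0.559)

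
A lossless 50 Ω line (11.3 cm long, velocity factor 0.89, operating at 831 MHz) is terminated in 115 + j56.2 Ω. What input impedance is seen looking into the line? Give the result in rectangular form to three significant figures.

Z_in ≈ 20.3 + j20.6 Ω

λ = v/f = 0.89·c / 831 MHz = 0.321 m
βl = 2π·l/λ = 2π × 0.352 = 127°
tan(βl) = tan(127°) = -1.35
Z_in = Z_0·(Z_L + jZ_0·tanβl)/(Z_0 + jZ_L·tanβl)
     = 50·(115 − j11.1)/(126 − j155)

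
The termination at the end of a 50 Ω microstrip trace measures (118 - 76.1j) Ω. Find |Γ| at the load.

|Γ| ≈ 0.553

Γ = (Z_L − Z_0)/(Z_L + Z_0) = (68 − j76.1)/(168 − j76.1)
|Γ| = 102/184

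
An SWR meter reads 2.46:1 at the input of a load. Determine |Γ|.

|Γ| = (S − 1)/(S + 1) = (2.46 − 1)/(2.46 + 1) = 1.46/3.46

|Γ| ≈ 0.422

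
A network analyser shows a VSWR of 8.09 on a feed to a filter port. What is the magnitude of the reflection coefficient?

|Γ| = (S − 1)/(S + 1) = (8.09 − 1)/(8.09 + 1) = 7.09/9.09

|Γ| ≈ 0.78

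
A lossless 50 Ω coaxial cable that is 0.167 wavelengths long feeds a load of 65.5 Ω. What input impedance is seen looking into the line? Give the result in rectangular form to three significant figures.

βl = 2π × 0.167 = 60.1°
tan(βl) = tan(60.1°) = 1.74
Z_in = Z_0·(Z_L + jZ_0·tanβl)/(Z_0 + jZ_L·tanβl)
     = 50·(65.5 + j87)/(50 + j114)

Z_in ≈ 42.6 − j10.1 Ω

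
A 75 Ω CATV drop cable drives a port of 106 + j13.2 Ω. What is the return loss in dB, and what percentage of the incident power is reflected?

Γ = (31 + j13.2)/(181 + j13.2), |Γ| = 0.186
RL = −20·log₁₀(0.186) = 14.6 dB
P_refl/P_inc = |Γ|² = 0.0345

RL ≈ 14.6 dB; 3.45% of incident power reflected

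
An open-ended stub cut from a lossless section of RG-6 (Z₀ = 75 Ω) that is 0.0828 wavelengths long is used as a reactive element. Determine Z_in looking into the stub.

βl = 2π × 0.0828 = 29.8°
tan(βl) = 0.573
For an open-ended stub, Z_in = −jZ_0·cot(βl) = −jZ_0/tan(βl)

Z_in ≈ −j131 Ω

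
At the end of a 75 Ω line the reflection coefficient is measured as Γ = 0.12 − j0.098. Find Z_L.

Z_L ≈ 93.4 − j18.7 Ω

Z_L = Z_0·(1 + Γ)/(1 − Γ) = 75·(1.12 − j0.098)/(0.88 + j0.098)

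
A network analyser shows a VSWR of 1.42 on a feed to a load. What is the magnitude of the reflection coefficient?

|Γ| ≈ 0.174

|Γ| = (S − 1)/(S + 1) = (1.42 − 1)/(1.42 + 1) = 0.42/2.42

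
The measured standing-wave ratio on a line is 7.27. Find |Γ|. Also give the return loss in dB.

|Γ| = (S − 1)/(S + 1) = (7.27 − 1)/(7.27 + 1) = 6.27/8.27
RL = −20·log₁₀|Γ| = −20·log₁₀(0.758)

|Γ| ≈ 0.758; return loss ≈ 2.4 dB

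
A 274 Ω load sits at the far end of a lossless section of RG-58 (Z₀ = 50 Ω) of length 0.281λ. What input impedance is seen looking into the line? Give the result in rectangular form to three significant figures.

Z_in ≈ 9.47 + j9.52 Ω

βl = 2π × 0.281 = 101°
tan(βl) = tan(101°) = -5.07
Z_in = Z_0·(Z_L + jZ_0·tanβl)/(Z_0 + jZ_L·tanβl)
     = 50·(274 − j253)/(50 − j1390)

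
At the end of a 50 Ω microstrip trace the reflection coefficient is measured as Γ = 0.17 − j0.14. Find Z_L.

Z_L ≈ 67.1 − j19.8 Ω

Z_L = Z_0·(1 + Γ)/(1 − Γ) = 50·(1.17 − j0.14)/(0.83 + j0.14)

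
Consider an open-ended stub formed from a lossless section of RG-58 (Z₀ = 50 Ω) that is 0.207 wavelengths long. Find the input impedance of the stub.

βl = 2π × 0.207 = 74.5°
tan(βl) = 3.61
For an open-ended stub, Z_in = −jZ_0·cot(βl) = −jZ_0/tan(βl)

Z_in ≈ −j13.8 Ω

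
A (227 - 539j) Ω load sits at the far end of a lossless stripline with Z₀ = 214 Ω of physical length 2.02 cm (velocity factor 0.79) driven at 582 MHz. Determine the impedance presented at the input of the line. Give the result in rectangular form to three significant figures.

λ = v/f = 0.79·c / 582 MHz = 0.407 m
βl = 2π·l/λ = 2π × 0.0496 = 17.9°
tan(βl) = tan(17.9°) = 0.322
Z_in = Z_0·(Z_L + jZ_0·tanβl)/(Z_0 + jZ_L·tanβl)
     = 214·(227 − j470)/(388 + j73.1)

Z_in ≈ 73.7 − j273 Ω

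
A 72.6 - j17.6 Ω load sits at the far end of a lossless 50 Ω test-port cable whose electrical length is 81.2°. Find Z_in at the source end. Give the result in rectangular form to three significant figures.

tan(βl) = tan(81.2°) = 6.46
Z_in = Z_0·(Z_L + jZ_0·tanβl)/(Z_0 + jZ_L·tanβl)
     = 50·(72.6 + j305)/(164 + j469)

Z_in ≈ 31.4 + j3.23 Ω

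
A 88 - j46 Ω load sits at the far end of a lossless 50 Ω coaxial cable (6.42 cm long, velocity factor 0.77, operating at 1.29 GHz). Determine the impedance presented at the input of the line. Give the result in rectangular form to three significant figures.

λ = v/f = 0.77·c / 1.29 GHz = 0.179 m
βl = 2π·l/λ = 2π × 0.359 = 129°
tan(βl) = tan(129°) = -1.23
Z_in = Z_0·(Z_L + jZ_0·tanβl)/(Z_0 + jZ_L·tanβl)
     = 50·(88 − j108)/(-6.67 − j108)

Z_in ≈ 46.9 + j43.5 Ω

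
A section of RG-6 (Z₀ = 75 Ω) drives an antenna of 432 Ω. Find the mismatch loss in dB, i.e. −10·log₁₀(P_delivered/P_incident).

mismatch loss ≈ 2.97 dB

Γ = (432 − 75)/(432 + 75) = 0.704
|Γ|² = 0.496, so P_del/P_inc = 1 − |Γ|² = 0.504
ML = −10·log₁₀(1 − |Γ|²)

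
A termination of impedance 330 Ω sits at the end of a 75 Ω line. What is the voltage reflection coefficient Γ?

Γ = (Z_L − Z_0)/(Z_L + Z_0) = (330 − 75)/(330 + 75) = 255/405

Γ = 0.63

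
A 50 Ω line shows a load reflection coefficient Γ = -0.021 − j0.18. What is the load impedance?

Z_L = Z_0·(1 + Γ)/(1 − Γ) = 50·(0.979 − j0.18)/(1.02 + j0.18)

Z_L ≈ 45 − j16.7 Ω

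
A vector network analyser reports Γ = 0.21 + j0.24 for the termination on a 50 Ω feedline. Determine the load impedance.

Z_L ≈ 65.9 + j35.2 Ω

Z_L = Z_0·(1 + Γ)/(1 − Γ) = 50·(1.21 + j0.24)/(0.79 − j0.24)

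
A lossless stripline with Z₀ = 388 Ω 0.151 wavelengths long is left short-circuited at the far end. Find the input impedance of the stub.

Z_in ≈ +j541 Ω

βl = 2π × 0.151 = 54.4°
tan(βl) = 1.39
For a short-circuited stub, Z_in = jZ_0·tan(βl)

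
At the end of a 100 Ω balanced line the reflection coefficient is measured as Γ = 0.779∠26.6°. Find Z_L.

Z_L ≈ 184 + j326 Ω

Z_L = Z_0·(1 + Γ)/(1 − Γ) = 100·(1.7 + j0.349)/(0.303 − j0.349)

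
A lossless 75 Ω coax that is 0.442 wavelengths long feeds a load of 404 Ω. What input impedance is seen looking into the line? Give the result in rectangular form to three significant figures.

βl = 2π × 0.442 = 159°
tan(βl) = tan(159°) = -0.381
Z_in = Z_0·(Z_L + jZ_0·tanβl)/(Z_0 + jZ_L·tanβl)
     = 75·(404 − j28.6)/(75 − j154)

Z_in ≈ 88.6 + j153 Ω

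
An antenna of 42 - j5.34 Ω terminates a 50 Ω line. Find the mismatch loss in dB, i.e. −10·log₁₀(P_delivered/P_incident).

Γ = (-8 − j5.34)/(92 − j5.34), |Γ| = 0.104
|Γ|² = 0.0109, so P_del/P_inc = 1 − |Γ|² = 0.989
ML = −10·log₁₀(1 − |Γ|²)

mismatch loss ≈ 0.0476 dB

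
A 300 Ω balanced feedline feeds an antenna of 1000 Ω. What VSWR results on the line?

VSWR ≈ 3.33

Γ = (1000 − 300)/(1000 + 300) = 0.538
VSWR = (1 + 0.538)/(1 − 0.538)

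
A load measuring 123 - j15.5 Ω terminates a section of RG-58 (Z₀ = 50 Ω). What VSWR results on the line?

Γ = (Z_L − Z_0)/(Z_L + Z_0) = (73 − j15.5)/(173 − j15.5)
|Γ| = 74.6/174 = 0.43
VSWR = (1 + |Γ|)/(1 − |Γ|) = 1.43/0.57

VSWR ≈ 2.51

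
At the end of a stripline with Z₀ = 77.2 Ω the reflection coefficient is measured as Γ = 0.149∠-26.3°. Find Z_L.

Z_L ≈ 100 − j13.5 Ω

Z_L = Z_0·(1 + Γ)/(1 − Γ) = 77.2·(1.13 − j0.066)/(0.866 + j0.066)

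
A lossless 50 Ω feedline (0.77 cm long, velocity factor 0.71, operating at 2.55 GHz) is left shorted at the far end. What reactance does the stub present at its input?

λ = v/f = 0.71·c / 2.55 GHz = 0.0835 m
βl = 2π·l/λ = 2π × 0.0922 = 33.2°
tan(βl) = 0.654
For a shorted stub, Z_in = jZ_0·tan(βl)

X_in ≈ 32.7 Ω (inductive)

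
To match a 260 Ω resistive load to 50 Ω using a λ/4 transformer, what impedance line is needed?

Z_qwt = √(Z_0·R_L) = √(50 × 260) = √13000

Z_qwt ≈ 114 Ω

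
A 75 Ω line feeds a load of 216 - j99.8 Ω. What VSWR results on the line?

VSWR ≈ 3.56

Γ = (Z_L − Z_0)/(Z_L + Z_0) = (141 − j99.8)/(291 − j99.8)
|Γ| = 173/308 = 0.562
VSWR = (1 + |Γ|)/(1 − |Γ|) = 1.56/0.438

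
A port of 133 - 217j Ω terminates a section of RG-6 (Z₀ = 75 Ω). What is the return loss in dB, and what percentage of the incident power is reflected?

RL ≈ 2.53 dB; 55.8% of incident power reflected

Γ = (58 − j217)/(208 − j217), |Γ| = 0.747
RL = −20·log₁₀(0.747) = 2.53 dB
P_refl/P_inc = |Γ|² = 0.558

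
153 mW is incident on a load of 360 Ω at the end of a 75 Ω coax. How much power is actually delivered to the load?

Γ = (360 − 75)/(360 + 75) = 0.655
|Γ|² = 0.429
P_refl = |Γ|²·P_inc = 65.7 mW, P_del = (1 − |Γ|²)·P_inc = 87.3 mW

P_delivered ≈ 87.3 mW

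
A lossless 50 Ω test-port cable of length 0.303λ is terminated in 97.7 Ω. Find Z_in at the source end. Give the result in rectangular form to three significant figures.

Z_in ≈ 27.8 + j12.4 Ω

βl = 2π × 0.303 = 109°
tan(βl) = tan(109°) = -2.89
Z_in = Z_0·(Z_L + jZ_0·tanβl)/(Z_0 + jZ_L·tanβl)
     = 50·(97.7 − j145)/(50 − j282)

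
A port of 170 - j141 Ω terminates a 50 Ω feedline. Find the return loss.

RL ≈ 2.99 dB

Γ = (120 − j141)/(220 − j141), |Γ| = 0.709
RL = −20·log₁₀|Γ| = −20·log₁₀(0.709)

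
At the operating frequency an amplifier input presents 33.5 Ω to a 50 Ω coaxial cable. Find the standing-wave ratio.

VSWR ≈ 1.49

Γ = (33.5 − 50)/(33.5 + 50) = -0.198
VSWR = (1 + 0.198)/(1 − 0.198)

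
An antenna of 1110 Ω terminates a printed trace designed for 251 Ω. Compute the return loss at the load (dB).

Γ = (1110 − 251)/(1110 + 251) = 0.631
RL = −20·log₁₀|Γ| = −20·log₁₀(0.631)

RL ≈ 4 dB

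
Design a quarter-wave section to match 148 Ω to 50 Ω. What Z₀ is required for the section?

Z_qwt ≈ 86 Ω

Z_qwt = √(Z_0·R_L) = √(50 × 148) = √7400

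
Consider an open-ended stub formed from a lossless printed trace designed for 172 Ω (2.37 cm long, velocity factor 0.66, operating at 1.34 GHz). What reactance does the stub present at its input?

X_in ≈ -109 Ω (capacitive)

λ = v/f = 0.66·c / 1.34 GHz = 0.148 m
βl = 2π·l/λ = 2π × 0.16 = 57.7°
tan(βl) = 1.58
For an open-ended stub, Z_in = −jZ_0·cot(βl) = −jZ_0/tan(βl)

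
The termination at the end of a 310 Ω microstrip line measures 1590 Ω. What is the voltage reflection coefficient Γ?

Γ = 0.674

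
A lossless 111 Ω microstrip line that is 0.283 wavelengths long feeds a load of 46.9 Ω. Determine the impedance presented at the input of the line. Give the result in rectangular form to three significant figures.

βl = 2π × 0.283 = 102°
tan(βl) = tan(102°) = -4.75
Z_in = Z_0·(Z_L + jZ_0·tanβl)/(Z_0 + jZ_L·tanβl)
     = 111·(46.9 − j528)/(111 − j223)

Z_in ≈ 220 − j86.1 Ω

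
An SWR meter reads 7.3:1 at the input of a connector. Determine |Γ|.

|Γ| = (S − 1)/(S + 1) = (7.3 − 1)/(7.3 + 1) = 6.3/8.3

|Γ| ≈ 0.759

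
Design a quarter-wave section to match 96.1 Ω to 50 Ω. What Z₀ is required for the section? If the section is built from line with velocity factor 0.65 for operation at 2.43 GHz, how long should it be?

Z_qwt = √(Z_0·R_L) = √(50 × 96.1) = √4805
λ = 0.65·c/f = 0.0802 m, so l = λ/4 = 0.0201 m

Z_qwt ≈ 69.3 Ω; length ≈ 2.01 cm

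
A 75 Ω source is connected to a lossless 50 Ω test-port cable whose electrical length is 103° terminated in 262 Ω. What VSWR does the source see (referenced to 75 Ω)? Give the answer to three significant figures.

VSWR ≈ 7.64

tan(βl) = -4.33
Z_in = Z_0·(Z_L + jZ_0·tanβl)/(Z_0 + jZ_L·tanβl) = 10 + j11.1 Ω
Γ_s = (Z_in − Z_s)/(Z_in + Z_s) = (-65 + j11.1)/(85 + j11.1), |Γ_s| = 0.769
VSWR = (1 + |Γ_s|)/(1 − |Γ_s|)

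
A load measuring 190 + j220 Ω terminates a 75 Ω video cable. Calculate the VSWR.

VSWR ≈ 6.16

Γ = (Z_L − Z_0)/(Z_L + Z_0) = (115 + j220)/(265 + j220)
|Γ| = 248/344 = 0.721
VSWR = (1 + |Γ|)/(1 − |Γ|) = 1.72/0.279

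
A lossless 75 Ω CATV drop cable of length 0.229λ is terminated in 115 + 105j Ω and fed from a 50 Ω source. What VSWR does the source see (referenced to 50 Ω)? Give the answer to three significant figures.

VSWR ≈ 2.71

βl = 2π × 0.229 = 82.4°
tan(βl) = 7.53
Z_in = Z_0·(Z_L + jZ_0·tanβl)/(Z_0 + jZ_L·tanβl) = 29.6 − j34.4 Ω
Γ_s = (Z_in − Z_s)/(Z_in + Z_s) = (-20.4 − j34.4)/(79.6 − j34.4), |Γ_s| = 0.461
VSWR = (1 + |Γ_s|)/(1 − |Γ_s|)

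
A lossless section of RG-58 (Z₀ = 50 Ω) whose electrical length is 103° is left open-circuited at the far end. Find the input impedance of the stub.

Z_in ≈ +j11.5 Ω

tan(βl) = -4.33
For an open-circuited stub, Z_in = −jZ_0·cot(βl) = −jZ_0/tan(βl)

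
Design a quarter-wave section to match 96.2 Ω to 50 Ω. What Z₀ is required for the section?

Z_qwt ≈ 69.4 Ω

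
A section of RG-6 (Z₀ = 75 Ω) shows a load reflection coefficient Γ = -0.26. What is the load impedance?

Z_L ≈ 44 Ω

Z_L = Z_0·(1 + Γ)/(1 − Γ) = 75·(0.74)/(1.26)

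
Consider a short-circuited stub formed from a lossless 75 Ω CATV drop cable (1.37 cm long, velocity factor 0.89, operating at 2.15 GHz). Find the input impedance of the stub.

λ = v/f = 0.89·c / 2.15 GHz = 0.124 m
βl = 2π·l/λ = 2π × 0.11 = 39.7°
tan(βl) = 0.831
For a short-circuited stub, Z_in = jZ_0·tan(βl)

Z_in ≈ +j62.3 Ω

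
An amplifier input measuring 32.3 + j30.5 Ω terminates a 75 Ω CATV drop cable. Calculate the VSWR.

VSWR ≈ 2.78

Γ = (Z_L − Z_0)/(Z_L + Z_0) = (-42.7 + j30.5)/(107.3 + j30.5)
|Γ| = 52.5/112 = 0.47
VSWR = (1 + |Γ|)/(1 − |Γ|) = 1.47/0.53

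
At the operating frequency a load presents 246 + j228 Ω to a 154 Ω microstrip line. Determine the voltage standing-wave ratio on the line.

VSWR ≈ 3.29

Γ = (Z_L − Z_0)/(Z_L + Z_0) = (92 + j228)/(400 + j228)
|Γ| = 246/460 = 0.534
VSWR = (1 + |Γ|)/(1 − |Γ|) = 1.53/0.466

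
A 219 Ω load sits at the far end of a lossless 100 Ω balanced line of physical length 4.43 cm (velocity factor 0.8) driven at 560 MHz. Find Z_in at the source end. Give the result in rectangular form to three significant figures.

Z_in ≈ 91.7 − j76.6 Ω

λ = v/f = 0.8·c / 560 MHz = 0.429 m
βl = 2π·l/λ = 2π × 0.103 = 37.2°
tan(βl) = tan(37.2°) = 0.759
Z_in = Z_0·(Z_L + jZ_0·tanβl)/(Z_0 + jZ_L·tanβl)
     = 100·(219 + j75.9)/(100 + j166)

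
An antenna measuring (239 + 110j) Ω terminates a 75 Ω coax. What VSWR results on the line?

Γ = (Z_L − Z_0)/(Z_L + Z_0) = (164 + j110)/(314 + j110)
|Γ| = 197/333 = 0.594
VSWR = (1 + |Γ|)/(1 − |Γ|) = 1.59/0.406

VSWR ≈ 3.92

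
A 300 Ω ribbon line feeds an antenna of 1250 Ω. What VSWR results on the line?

VSWR ≈ 4.17

Γ = (1250 − 300)/(1250 + 300) = 0.613
VSWR = (1 + 0.613)/(1 − 0.613)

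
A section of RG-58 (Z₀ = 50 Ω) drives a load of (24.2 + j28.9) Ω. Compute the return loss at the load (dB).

Γ = (-25.8 + j28.9)/(74.2 + j28.9), |Γ| = 0.487
RL = −20·log₁₀|Γ| = −20·log₁₀(0.487)

RL ≈ 6.26 dB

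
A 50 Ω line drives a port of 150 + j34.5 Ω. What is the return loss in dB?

RL ≈ 5.66 dB

Γ = (100 + j34.5)/(200 + j34.5), |Γ| = 0.521
RL = −20·log₁₀|Γ| = −20·log₁₀(0.521)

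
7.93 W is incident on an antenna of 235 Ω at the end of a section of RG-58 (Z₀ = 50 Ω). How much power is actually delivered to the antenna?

P_delivered ≈ 4.59 W

Γ = (235 − 50)/(235 + 50) = 0.649
|Γ|² = 0.421
P_refl = |Γ|²·P_inc = 3.34 W, P_del = (1 − |Γ|²)·P_inc = 4.59 W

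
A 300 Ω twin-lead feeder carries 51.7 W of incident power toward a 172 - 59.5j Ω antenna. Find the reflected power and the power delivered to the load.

|Γ| = |(-128 − j59.5)/(472 − j59.5)| = 0.297
|Γ|² = 0.088
P_refl = |Γ|²·P_inc = 4.55 W, P_del = (1 − |Γ|²)·P_inc = 47.1 W

P_reflected ≈ 4.55 W; P_delivered ≈ 47.1 W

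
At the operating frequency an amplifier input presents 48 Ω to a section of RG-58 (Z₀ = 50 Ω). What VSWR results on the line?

VSWR ≈ 1.04

Γ = (48 − 50)/(48 + 50) = -0.0204
VSWR = (1 + 0.0204)/(1 − 0.0204)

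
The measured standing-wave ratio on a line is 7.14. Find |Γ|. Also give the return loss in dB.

|Γ| ≈ 0.754; return loss ≈ 2.45 dB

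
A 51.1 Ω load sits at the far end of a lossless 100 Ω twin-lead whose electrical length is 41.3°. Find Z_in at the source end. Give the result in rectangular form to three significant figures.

tan(βl) = tan(41.3°) = 0.879
Z_in = Z_0·(Z_L + jZ_0·tanβl)/(Z_0 + jZ_L·tanβl)
     = 100·(51.1 + j87.9)/(100 + j44.9)

Z_in ≈ 75.4 + j54 Ω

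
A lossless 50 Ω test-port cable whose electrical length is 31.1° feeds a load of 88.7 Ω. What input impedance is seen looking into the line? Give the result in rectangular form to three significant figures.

Z_in ≈ 56.4 − j30.2 Ω

tan(βl) = tan(31.1°) = 0.603
Z_in = Z_0·(Z_L + jZ_0·tanβl)/(Z_0 + jZ_L·tanβl)
     = 50·(88.7 + j30.2)/(50 + j53.5)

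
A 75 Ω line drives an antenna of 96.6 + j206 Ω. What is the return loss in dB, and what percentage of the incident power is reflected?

RL ≈ 2.24 dB; 59.7% of incident power reflected

Γ = (21.6 + j206)/(171.6 + j206), |Γ| = 0.773
RL = −20·log₁₀(0.773) = 2.24 dB
P_refl/P_inc = |Γ|² = 0.597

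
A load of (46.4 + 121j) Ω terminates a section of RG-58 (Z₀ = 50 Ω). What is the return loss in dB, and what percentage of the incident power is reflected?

RL ≈ 2.13 dB; 61.2% of incident power reflected

Γ = (-3.6 + j121)/(96.4 + j121), |Γ| = 0.782
RL = −20·log₁₀(0.782) = 2.13 dB
P_refl/P_inc = |Γ|² = 0.612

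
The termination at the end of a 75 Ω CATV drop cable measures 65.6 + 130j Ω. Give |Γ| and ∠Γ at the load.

Γ ≈ 0.681 ∠ 51.4°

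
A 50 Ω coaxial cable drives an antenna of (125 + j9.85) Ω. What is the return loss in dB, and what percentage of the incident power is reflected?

Γ = (75 + j9.85)/(175 + j9.85), |Γ| = 0.432
RL = −20·log₁₀(0.432) = 7.3 dB
P_refl/P_inc = |Γ|² = 0.186

RL ≈ 7.3 dB; 18.6% of incident power reflected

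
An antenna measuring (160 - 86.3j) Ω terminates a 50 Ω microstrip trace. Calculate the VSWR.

Γ = (Z_L − Z_0)/(Z_L + Z_0) = (110 − j86.3)/(210 − j86.3)
|Γ| = 140/227 = 0.616
VSWR = (1 + |Γ|)/(1 − |Γ|) = 1.62/0.384

VSWR ≈ 4.21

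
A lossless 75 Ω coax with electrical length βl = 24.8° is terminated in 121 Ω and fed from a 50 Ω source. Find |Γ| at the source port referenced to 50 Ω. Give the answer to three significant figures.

tan(βl) = 0.462
Z_in = Z_0·(Z_L + jZ_0·tanβl)/(Z_0 + jZ_L·tanβl) = 94.4 − j35.7 Ω
Γ_s = (Z_in − Z_s)/(Z_in + Z_s) = (44.4 − j35.7)/(144 − j35.7), |Γ_s| = 0.383

|Γ| ≈ 0.383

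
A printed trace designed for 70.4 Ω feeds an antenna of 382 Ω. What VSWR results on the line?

VSWR ≈ 5.43

Γ = (382 − 70.4)/(382 + 70.4) = 0.689
VSWR = (1 + 0.689)/(1 − 0.689)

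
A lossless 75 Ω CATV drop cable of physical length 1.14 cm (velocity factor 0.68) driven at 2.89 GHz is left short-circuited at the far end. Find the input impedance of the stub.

Z_in ≈ +j121 Ω

λ = v/f = 0.68·c / 2.89 GHz = 0.0706 m
βl = 2π·l/λ = 2π × 0.162 = 58.1°
tan(βl) = 1.61
For a short-circuited stub, Z_in = jZ_0·tan(βl)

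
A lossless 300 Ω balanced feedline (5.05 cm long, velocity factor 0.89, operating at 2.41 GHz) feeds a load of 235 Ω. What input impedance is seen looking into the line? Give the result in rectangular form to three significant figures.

Z_in ≈ 242 − j31.5 Ω

λ = v/f = 0.89·c / 2.41 GHz = 0.111 m
βl = 2π·l/λ = 2π × 0.456 = 164°
tan(βl) = tan(164°) = -0.285
Z_in = Z_0·(Z_L + jZ_0·tanβl)/(Z_0 + jZ_L·tanβl)
     = 300·(235 − j85.5)/(300 − j67)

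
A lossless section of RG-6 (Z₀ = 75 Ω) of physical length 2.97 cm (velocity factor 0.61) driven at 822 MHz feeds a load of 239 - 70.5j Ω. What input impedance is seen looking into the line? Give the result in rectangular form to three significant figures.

Z_in ≈ 31.9 − j49 Ω

λ = v/f = 0.61·c / 822 MHz = 0.223 m
βl = 2π·l/λ = 2π × 0.133 = 48°
tan(βl) = tan(48°) = 1.11
Z_in = Z_0·(Z_L + jZ_0·tanβl)/(Z_0 + jZ_L·tanβl)
     = 75·(239 + j12.9)/(153 + j266)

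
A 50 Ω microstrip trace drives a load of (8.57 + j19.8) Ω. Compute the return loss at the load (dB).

RL ≈ 2.58 dB

Γ = (-41.43 + j19.8)/(58.57 + j19.8), |Γ| = 0.743
RL = −20·log₁₀|Γ| = −20·log₁₀(0.743)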